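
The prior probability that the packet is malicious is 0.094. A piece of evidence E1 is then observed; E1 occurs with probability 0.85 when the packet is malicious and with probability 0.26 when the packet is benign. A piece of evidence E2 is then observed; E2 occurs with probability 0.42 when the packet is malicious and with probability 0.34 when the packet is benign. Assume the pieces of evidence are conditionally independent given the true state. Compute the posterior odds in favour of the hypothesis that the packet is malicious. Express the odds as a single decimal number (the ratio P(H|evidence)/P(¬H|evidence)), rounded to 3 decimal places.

Posterior odds ≈ 0.419

Prior odds = 0.094/(1−0.094) = 0.10375.
Likelihood ratio for E1 = 0.85/0.26 = 3.2692.
Likelihood ratio for E2 = 0.42/0.34 = 1.2353.
Posterior odds = prior odds × LR₁ × LR₂ = 0.41900.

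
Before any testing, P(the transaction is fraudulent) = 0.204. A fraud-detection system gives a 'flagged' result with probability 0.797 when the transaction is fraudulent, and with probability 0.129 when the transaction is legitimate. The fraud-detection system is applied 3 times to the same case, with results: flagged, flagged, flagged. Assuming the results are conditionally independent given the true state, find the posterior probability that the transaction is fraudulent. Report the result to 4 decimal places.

With H the event that the transaction is fraudulent, the joint likelihood of the observed sequence is P(data|H) = 0.797·0.797·0.797 = 0.50626 and P(data|¬H) = 0.129·0.129·0.129 = 0.0021467.
Bayes: P(H|data) = 0.204·0.50626 / (0.204·0.50626 + 0.796·0.0021467) = 0.10328/0.10499 = 0.9837.

Posterior P(H) ≈ 0.9837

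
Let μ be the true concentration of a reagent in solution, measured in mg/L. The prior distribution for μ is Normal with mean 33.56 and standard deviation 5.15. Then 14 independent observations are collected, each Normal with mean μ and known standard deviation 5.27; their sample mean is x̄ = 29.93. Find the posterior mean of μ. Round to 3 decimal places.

Posterior mean ≈ 30.183

With known σ, the Normal prior is conjugate. Weight on the data is w = (n/σ²)/(n/σ² + 1/τ₀²) = 0.504089/(0.504089+0.0377038) = 0.93041.
Posterior mean = w·x̄ + (1−w)·μ₀ = 0.93041·29.93 + 0.069591·33.56 = 30.183.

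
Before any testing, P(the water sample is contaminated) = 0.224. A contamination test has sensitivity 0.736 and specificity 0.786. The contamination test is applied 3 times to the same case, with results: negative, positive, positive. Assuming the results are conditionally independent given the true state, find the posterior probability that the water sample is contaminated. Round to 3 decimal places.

With H the event that the water sample is contaminated, the joint likelihood of the observed sequence is P(data|H) = 0.264·0.736·0.736 = 0.14301 and P(data|¬H) = 0.786·0.214·0.214 = 0.035996.
Bayes: P(H|data) = 0.224·0.14301 / (0.224·0.14301 + 0.776·0.035996) = 0.032034/0.059966 = 0.5342.

Posterior P(H) ≈ 0.534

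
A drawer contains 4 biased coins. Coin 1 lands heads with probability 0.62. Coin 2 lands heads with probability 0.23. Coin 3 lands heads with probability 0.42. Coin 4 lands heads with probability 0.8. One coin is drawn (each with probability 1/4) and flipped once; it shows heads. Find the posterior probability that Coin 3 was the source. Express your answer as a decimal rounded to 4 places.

P(heads|C1) = 0.62; P(heads|C2) = 0.23; P(heads|C3) = 0.42; P(heads|C4) = 0.8.
Prior × likelihood for each source: 0.25·0.62=0.1550, 0.25·0.23=0.05750, 0.25·0.42=0.1050, 0.25·0.8=0.2000. Summing gives P(heads) = 0.51750.
P(Coin 3 | heads) = 0.1050 / 0.51750 = 0.2029.

Posterior probability ≈ 0.2029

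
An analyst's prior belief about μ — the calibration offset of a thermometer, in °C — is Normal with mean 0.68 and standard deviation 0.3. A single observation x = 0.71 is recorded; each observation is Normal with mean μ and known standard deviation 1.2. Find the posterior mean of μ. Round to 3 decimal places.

Posterior mean ≈ 0.682

With known σ, the Normal prior is conjugate. Weight on the data is w = (n/σ²)/(n/σ² + 1/τ₀²) = 0.694444/(0.694444+11.1111) = 0.058824.
Posterior mean = w·x̄ + (1−w)·μ₀ = 0.058824·0.71 + 0.94118·0.68 = 0.682.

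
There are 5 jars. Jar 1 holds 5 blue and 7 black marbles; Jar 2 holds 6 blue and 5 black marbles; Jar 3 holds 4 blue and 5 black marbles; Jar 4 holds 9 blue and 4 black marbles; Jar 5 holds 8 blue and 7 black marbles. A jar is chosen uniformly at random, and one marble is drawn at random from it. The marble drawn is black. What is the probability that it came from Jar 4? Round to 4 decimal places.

P(black|Jar 1) = 0.5833; P(black|Jar 2) = 0.4545; P(black|Jar 3) = 0.5556; P(black|Jar 4) = 0.3077; P(black|Jar 5) = 0.4667.
Prior × likelihood for each source: 0.2·0.5833=0.1167, 0.2·0.4545=0.09091, 0.2·0.5556=0.1111, 0.2·0.3077=0.06154, 0.2·0.4667=0.09333. Summing gives P(black) = 0.47356.
P(Jar 4 | black) = 0.06154 / 0.47356 = 0.1299.

Posterior probability ≈ 0.1299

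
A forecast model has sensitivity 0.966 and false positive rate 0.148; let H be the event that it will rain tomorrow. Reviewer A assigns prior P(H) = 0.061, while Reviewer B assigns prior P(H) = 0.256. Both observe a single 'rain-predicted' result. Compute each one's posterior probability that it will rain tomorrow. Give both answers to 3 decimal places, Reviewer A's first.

P('+'|H) = 0.966, P('+'|¬H) = 0.148.
Reviewer A: numerator 0.966·0.061 = 0.058926; evidence = 0.058926+0.148·0.939 = 0.19790; posterior = 0.298.
Reviewer B: numerator 0.966·0.256 = 0.24730; evidence = 0.24730+0.148·0.744 = 0.35741; posterior = 0.692.

Reviewer A: 0.298; Reviewer B: 0.692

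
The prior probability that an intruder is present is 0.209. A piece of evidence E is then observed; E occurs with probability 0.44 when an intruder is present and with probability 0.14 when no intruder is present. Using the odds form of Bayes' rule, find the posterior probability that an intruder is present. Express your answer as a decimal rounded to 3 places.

Prior odds = 0.209/(1−0.209) = 0.26422.
Likelihood ratio for E = 0.44/0.14 = 3.1429.
Posterior odds = prior odds × LR = 0.83041.
Posterior probability = odds/(1+odds) = 0.83041/1.8304 = 0.454.

Posterior probability ≈ 0.454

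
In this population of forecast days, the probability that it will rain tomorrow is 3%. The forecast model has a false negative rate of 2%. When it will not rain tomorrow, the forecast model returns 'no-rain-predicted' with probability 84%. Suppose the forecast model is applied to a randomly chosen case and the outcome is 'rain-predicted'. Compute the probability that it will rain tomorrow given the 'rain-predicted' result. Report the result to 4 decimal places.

Write H for 'it will rain tomorrow'. Prior odds H:¬H = 0.03/0.97 = 0.030928. For the 'rain-predicted' outcome, the likelihood ratio is 0.98/0.16 = 6.1250.
Posterior odds = 0.030928 × 6.1250 = 0.18943, so P(H|E) = 0.18943/(1+0.18943) = 0.1593.

P(H | E) ≈ 0.1593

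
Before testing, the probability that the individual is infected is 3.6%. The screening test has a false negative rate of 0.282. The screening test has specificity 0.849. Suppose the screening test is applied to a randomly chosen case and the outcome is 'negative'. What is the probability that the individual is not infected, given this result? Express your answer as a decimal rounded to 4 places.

Write H for 'the individual is infected'. Prior odds H:¬H = 0.036/0.964 = 0.037344. For the 'negative' outcome, the likelihood ratio is 0.282/0.849 = 0.33216.
Posterior odds = 0.037344 × 0.33216 = 0.012404, so P(H|E) = 0.012404/(1+0.012404) = 0.0123. Then P(¬H|E) = 1 − 0.0123 = 0.9877.

P(¬H | E) ≈ 0.9877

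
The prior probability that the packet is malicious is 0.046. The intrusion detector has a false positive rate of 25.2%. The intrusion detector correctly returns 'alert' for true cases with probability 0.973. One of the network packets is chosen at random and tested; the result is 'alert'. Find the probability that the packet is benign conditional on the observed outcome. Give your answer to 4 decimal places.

P(¬H | E) ≈ 0.8430

Let H be the event that the packet is malicious. P(H) = 0.046, so P(¬H) = 0.954. With E the 'alert' result, P(E|H) = 0.973 and P(E|¬H) = 0.252.
P(E) = 0.973·0.046 + 0.252·0.954 = 0.044758 + 0.24041 = 0.28517.
By Bayes' theorem, P(H|E) = 0.044758 / 0.28517 = 0.1570. Hence P(¬H|E) = 1 − 0.1570 = 0.8430.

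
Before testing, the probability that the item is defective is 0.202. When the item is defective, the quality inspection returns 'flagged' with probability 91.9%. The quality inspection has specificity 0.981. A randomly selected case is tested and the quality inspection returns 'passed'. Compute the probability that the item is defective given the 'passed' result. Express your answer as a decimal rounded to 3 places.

P(H | E) ≈ 0.020

Let H be the event that the item is defective. P(H) = 0.202, so P(¬H) = 0.798. With E the 'passed' result, P(E|H) = 0.081 and P(E|¬H) = 0.981.
P(E) = 0.081·0.202 + 0.981·0.798 = 0.016362 + 0.78284 = 0.79920.
By Bayes' theorem, P(H|E) = 0.016362 / 0.79920 = 0.020.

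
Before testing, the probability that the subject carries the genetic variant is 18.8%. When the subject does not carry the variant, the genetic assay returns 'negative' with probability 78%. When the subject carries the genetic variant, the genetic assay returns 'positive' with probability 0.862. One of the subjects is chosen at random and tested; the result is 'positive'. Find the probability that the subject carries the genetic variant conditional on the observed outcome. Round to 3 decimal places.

P(H | E) ≈ 0.476

Let H be the event that the subject carries the genetic variant. P(H) = 0.188, so P(¬H) = 0.812. With E the 'positive' result, P(E|H) = 0.862 and P(E|¬H) = 0.22.
P(E) = 0.862·0.188 + 0.22·0.812 = 0.16206 + 0.17864 = 0.34070.
By Bayes' theorem, P(H|E) = 0.16206 / 0.34070 = 0.476.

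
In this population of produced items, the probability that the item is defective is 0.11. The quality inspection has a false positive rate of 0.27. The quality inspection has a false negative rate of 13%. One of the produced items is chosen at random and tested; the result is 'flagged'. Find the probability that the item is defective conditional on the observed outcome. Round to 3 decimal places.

Write H for 'the item is defective'. Prior odds H:¬H = 0.11/0.89 = 0.12360. For the 'flagged' outcome, the likelihood ratio is 0.87/0.27 = 3.2222.
Posterior odds = 0.12360 × 3.2222 = 0.39825, so P(H|E) = 0.39825/(1+0.39825) = 0.285.

P(H | E) ≈ 0.285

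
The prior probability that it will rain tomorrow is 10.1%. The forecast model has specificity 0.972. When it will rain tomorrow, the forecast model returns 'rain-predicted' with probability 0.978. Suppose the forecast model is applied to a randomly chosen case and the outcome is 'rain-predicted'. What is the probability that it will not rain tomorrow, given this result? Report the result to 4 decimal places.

Write H for 'it will rain tomorrow'. Prior odds H:¬H = 0.101/0.899 = 0.11235. For the 'rain-predicted' outcome, the likelihood ratio is 0.978/0.028 = 34.929.
Posterior odds = 0.11235 × 34.929 = 3.9241, so P(H|E) = 3.9241/(1+3.9241) = 0.7969. Then P(¬H|E) = 1 − 0.7969 = 0.2031.

P(¬H | E) ≈ 0.2031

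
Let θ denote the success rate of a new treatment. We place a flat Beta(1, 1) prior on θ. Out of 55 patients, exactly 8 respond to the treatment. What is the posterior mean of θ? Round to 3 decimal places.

Observing 8 successes and 47 failures updates Beta(1, 1) by adding the success and failure counts to the two shape parameters: α = 1+8 = 9, β = 1+47 = 48.
Posterior mean = α/(α+β) = 9/57 = 0.158.

Posterior mean ≈ 0.158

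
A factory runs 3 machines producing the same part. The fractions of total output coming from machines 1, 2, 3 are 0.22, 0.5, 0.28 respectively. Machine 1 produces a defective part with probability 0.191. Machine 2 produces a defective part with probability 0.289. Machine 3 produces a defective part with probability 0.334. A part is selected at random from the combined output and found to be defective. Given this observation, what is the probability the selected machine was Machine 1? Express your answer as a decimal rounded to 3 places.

P(defective|M1) = 0.191; P(defective|M2) = 0.289; P(defective|M3) = 0.334.
Prior × likelihood for each source: 0.22·0.191=0.04202, 0.5·0.289=0.1445, 0.28·0.334=0.09352. Summing gives P(defective) = 0.28004.
P(Machine 1 | defective) = 0.04202 / 0.28004 = 0.150.

Posterior probability ≈ 0.150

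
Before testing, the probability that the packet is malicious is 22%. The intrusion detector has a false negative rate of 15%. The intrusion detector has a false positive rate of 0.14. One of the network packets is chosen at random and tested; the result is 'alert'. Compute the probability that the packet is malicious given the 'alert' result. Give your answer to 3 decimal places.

Let H be the event that the packet is malicious. P(H) = 0.22, so P(¬H) = 0.78. With E the 'alert' result, P(E|H) = 0.85 and P(E|¬H) = 0.14.
P(E) = 0.85·0.22 + 0.14·0.78 = 0.18700 + 0.10920 = 0.29620.
By Bayes' theorem, P(H|E) = 0.18700 / 0.29620 = 0.631.

P(H | E) ≈ 0.631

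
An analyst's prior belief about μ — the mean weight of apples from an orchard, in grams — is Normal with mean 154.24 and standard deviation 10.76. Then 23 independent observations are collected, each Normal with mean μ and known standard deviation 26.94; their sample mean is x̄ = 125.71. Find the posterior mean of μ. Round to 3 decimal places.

Posterior mean ≈ 131.820

Prior precision 1/τ₀² = 1/10.76² = 0.00863725; data precision n/σ² = 23/26.94² = 0.0316908.
Posterior precision = 0.00863725 + 0.0316908 = 0.0403280.
Posterior mean = (0.00863725·154.24 + 0.0316908·125.71) / 0.0403280 = 131.820.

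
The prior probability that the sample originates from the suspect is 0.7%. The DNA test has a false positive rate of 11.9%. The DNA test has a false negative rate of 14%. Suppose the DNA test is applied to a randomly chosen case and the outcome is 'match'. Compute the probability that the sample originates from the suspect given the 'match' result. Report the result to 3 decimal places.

Let H be the event that the sample originates from the suspect. P(H) = 0.007, so P(¬H) = 0.993. With E the 'match' result, P(E|H) = 0.86 and P(E|¬H) = 0.119.
P(E) = 0.86·0.007 + 0.119·0.993 = 0.0060200 + 0.11817 = 0.12419.
By Bayes' theorem, P(H|E) = 0.0060200 / 0.12419 = 0.048.

P(H | E) ≈ 0.048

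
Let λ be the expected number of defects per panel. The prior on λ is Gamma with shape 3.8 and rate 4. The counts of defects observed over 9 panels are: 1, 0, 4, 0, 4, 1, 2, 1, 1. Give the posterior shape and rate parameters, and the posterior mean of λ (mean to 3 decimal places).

The Poisson likelihood adds the total count to the shape and the number of exposure periods to the rate. Here ∑xᵢ = 14 and n = 9, so shape 3.8→17.8 and rate 4→13.
E[λ | data] = 17.8/13 = 1.369.

Posterior: Gamma(shape=17.8, rate=13); mean ≈ 1.369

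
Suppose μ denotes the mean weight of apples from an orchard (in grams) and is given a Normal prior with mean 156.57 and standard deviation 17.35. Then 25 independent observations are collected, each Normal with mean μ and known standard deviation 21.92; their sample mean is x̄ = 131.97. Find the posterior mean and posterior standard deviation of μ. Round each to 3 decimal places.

With known σ, the Normal prior is conjugate. Weight on the data is w = (n/σ²)/(n/σ² + 1/τ₀²) = 0.0520306/(0.0520306+0.00332201) = 0.93998.
Posterior mean = w·x̄ + (1−w)·μ₀ = 0.93998·131.97 + 0.060015·156.57 = 133.446. Posterior variance = 1/(0.0520306+0.00332201) = 18.0660, so SD = 4.250.

Posterior mean ≈ 133.446; posterior SD ≈ 4.250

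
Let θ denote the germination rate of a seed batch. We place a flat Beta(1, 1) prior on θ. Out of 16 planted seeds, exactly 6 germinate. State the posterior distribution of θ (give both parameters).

The binomial likelihood is conjugate to the Beta prior: with 6 successes and 10 failures, the posterior is Beta(1+6, 1+10) = Beta(7, 11).

Posterior: Beta(7, 11)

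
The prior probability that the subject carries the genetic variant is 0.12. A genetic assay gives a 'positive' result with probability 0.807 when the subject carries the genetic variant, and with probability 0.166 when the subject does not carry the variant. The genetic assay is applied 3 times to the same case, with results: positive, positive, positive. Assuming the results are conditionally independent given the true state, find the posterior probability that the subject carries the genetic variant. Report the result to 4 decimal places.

Posterior P(H) ≈ 0.9400

With H the event that the subject carries the genetic variant, the joint likelihood of the observed sequence is P(data|H) = 0.807·0.807·0.807 = 0.52556 and P(data|¬H) = 0.166·0.166·0.166 = 0.0045743.
Bayes: P(H|data) = 0.12·0.52556 / (0.12·0.52556 + 0.88·0.0045743) = 0.063067/0.067092 = 0.9400.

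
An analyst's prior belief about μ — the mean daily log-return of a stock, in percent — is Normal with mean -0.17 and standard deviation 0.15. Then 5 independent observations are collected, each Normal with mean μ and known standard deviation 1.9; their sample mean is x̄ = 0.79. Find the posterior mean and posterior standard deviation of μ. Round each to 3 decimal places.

Posterior mean ≈ -0.141; posterior SD ≈ 0.148

Prior precision 1/τ₀² = 1/0.15² = 44.4444; data precision n/σ² = 5/1.9² = 1.38504.
Posterior precision = 44.4444 + 1.38504 = 45.8295, giving posterior SD = 1/√45.8295 = 0.148.
Posterior mean = (44.4444·-0.17 + 1.38504·0.79) / 45.8295 = -0.141.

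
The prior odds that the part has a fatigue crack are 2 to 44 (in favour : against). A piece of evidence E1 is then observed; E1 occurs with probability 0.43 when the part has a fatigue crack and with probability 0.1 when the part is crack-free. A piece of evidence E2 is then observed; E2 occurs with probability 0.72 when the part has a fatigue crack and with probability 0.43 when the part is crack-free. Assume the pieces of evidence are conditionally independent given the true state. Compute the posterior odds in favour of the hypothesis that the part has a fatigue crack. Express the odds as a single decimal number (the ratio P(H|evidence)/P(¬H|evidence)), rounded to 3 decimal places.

Prior odds = 2/44 = 0.045455.
Likelihood ratio for E1 = 0.43/0.1 = 4.3000.
Likelihood ratio for E2 = 0.72/0.43 = 1.6744.
Posterior odds = prior odds × LR₁ × LR₂ = 0.32727.

Posterior odds ≈ 0.327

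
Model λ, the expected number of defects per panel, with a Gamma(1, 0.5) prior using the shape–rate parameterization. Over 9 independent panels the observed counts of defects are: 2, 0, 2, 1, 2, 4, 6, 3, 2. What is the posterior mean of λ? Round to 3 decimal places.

Posterior mean ≈ 2.421

Total count ∑xᵢ = 22 over n = 9 panels.
Gamma is conjugate to the Poisson likelihood: posterior is Gamma(shape = 1+22 = 23, rate = 0.5+9 = 9.5).
Posterior mean = shape/rate = 23/9.5 = 2.421.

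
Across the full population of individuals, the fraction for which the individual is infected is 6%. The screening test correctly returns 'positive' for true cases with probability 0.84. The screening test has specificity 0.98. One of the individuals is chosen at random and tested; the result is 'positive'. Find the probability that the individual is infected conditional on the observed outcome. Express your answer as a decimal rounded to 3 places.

Write H for 'the individual is infected'. Prior odds H:¬H = 0.06/0.94 = 0.063830. For the 'positive' outcome, the likelihood ratio is 0.84/0.02 = 42.000.
Posterior odds = 0.063830 × 42.000 = 2.6809, so P(H|E) = 2.6809/(1+2.6809) = 0.728.

P(H | E) ≈ 0.728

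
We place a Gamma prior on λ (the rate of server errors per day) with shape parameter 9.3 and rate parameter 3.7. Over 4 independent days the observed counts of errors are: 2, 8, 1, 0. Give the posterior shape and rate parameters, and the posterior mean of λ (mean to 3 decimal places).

The Poisson likelihood adds the total count to the shape and the number of exposure periods to the rate. Here ∑xᵢ = 11 and n = 4, so shape 9.3→20.3 and rate 3.7→7.7.
Posterior mean = shape/rate = 20.3/7.7 = 2.636.

Posterior: Gamma(shape=20.3, rate=7.7); mean ≈ 2.636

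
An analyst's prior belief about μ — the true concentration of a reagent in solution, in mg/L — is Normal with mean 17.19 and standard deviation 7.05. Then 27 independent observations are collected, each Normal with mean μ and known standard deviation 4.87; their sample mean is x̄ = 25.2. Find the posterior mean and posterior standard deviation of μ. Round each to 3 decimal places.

Prior precision 1/τ₀² = 1/7.05² = 0.0201197; data precision n/σ² = 27/4.87² = 1.13843.
Posterior precision = 0.0201197 + 1.13843 = 1.15855, giving posterior SD = 1/√1.15855 = 0.929.
Posterior mean = (0.0201197·17.19 + 1.13843·25.2) / 1.15855 = 25.061.

Posterior mean ≈ 25.061; posterior SD ≈ 0.929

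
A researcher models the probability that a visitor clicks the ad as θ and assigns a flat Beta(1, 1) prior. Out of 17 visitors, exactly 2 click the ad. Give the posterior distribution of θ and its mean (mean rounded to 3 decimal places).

The binomial likelihood is conjugate to the Beta prior: with 2 successes and 15 failures, the posterior is Beta(1+2, 1+15) = Beta(3, 16).
E[θ | data] = 3/(3+16) = 0.158.

Posterior: Beta(3, 16); mean ≈ 0.158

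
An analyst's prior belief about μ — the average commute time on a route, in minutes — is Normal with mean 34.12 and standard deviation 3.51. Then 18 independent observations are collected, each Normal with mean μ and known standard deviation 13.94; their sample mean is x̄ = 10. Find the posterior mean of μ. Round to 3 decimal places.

Prior precision 1/τ₀² = 1/3.51² = 0.0811682; data precision n/σ² = 18/13.94² = 0.0926290.
Posterior precision = 0.0811682 + 0.0926290 = 0.173797.
Posterior mean = (0.0811682·34.12 + 0.0926290·10) / 0.173797 = 21.265.

Posterior mean ≈ 21.265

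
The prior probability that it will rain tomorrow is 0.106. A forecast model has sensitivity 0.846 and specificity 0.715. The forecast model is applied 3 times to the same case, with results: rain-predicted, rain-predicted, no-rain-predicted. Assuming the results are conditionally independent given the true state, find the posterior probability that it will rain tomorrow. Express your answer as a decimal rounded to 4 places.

With H the event that it will rain tomorrow, the joint likelihood of the observed sequence is P(data|H) = 0.846·0.846·0.154 = 0.11022 and P(data|¬H) = 0.285·0.285·0.715 = 0.058076.
Bayes: P(H|data) = 0.106·0.11022 / (0.106·0.11022 + 0.894·0.058076) = 0.011683/0.063603 = 0.1837.

Posterior P(H) ≈ 0.1837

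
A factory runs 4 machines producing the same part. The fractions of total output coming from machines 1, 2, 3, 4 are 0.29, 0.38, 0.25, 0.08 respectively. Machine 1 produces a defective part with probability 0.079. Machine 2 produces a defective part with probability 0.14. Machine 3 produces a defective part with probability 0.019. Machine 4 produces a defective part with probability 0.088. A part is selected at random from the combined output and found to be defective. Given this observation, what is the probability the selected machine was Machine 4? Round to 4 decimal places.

Tabulate prior·likelihood by source: [1] prior 0.29, lik 0.079, product 0.02291; [2] prior 0.38, lik 0.14, product 0.05320; [3] prior 0.25, lik 0.019, product 0.004750; [4] prior 0.08, lik 0.088, product 0.007040.
Normalizing constant = 0.087900; the posterior for Machine 4 is its product over the sum, 0.007040/0.087900 = 0.0801.

Posterior probability ≈ 0.0801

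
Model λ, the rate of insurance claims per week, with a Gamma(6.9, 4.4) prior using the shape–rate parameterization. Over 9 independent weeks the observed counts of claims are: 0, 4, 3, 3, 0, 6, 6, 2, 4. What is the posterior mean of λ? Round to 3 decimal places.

The Poisson likelihood adds the total count to the shape and the number of exposure periods to the rate. Here ∑xᵢ = 28 and n = 9, so shape 6.9→34.9 and rate 4.4→13.4.
E[λ | data] = 34.9/13.4 = 2.604.

Posterior mean ≈ 2.604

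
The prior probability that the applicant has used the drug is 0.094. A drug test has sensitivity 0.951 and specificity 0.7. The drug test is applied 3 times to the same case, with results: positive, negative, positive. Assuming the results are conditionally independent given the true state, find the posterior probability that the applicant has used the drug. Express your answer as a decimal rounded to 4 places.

Posterior P(H) ≈ 0.0680

Let H be the event that the applicant has used the drug; start with P(H) = 0.094. P('positive'|H) = 0.951, P('positive'|¬H) = 0.3.
Update on result 1 ('positive'): P(H) ← 0.951·0.0940 / (0.951·0.0940 + 0.3·0.9060) = 0.089394/0.36119 = 0.2475.
Update on result 2 ('negative'): P(H) ← 0.049·0.2475 / (0.049·0.2475 + 0.7·0.7525) = 0.012127/0.53888 = 0.0225.
Update on result 3 ('positive'): P(H) ← 0.951·0.0225 / (0.951·0.0225 + 0.3·0.9775) = 0.021402/0.31465 = 0.0680.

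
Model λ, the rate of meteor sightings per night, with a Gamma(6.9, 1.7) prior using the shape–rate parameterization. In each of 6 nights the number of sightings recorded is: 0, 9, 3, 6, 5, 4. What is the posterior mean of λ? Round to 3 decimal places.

The Poisson likelihood adds the total count to the shape and the number of exposure periods to the rate. Here ∑xᵢ = 27 and n = 6, so shape 6.9→33.9 and rate 1.7→7.7.
E[λ | data] = 33.9/7.7 = 4.403.

Posterior mean ≈ 4.403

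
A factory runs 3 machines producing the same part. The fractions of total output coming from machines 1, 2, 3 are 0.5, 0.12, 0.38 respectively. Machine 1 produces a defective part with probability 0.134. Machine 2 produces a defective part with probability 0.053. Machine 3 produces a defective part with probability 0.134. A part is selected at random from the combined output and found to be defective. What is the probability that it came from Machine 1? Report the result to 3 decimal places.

P(defective|M1) = 0.134; P(defective|M2) = 0.053; P(defective|M3) = 0.134.
Prior × likelihood for each source: 0.5·0.134=0.06700, 0.12·0.053=0.006360, 0.38·0.134=0.05092. Summing gives P(defective) = 0.12428.
P(Machine 1 | defective) = 0.06700 / 0.12428 = 0.539.

Posterior probability ≈ 0.539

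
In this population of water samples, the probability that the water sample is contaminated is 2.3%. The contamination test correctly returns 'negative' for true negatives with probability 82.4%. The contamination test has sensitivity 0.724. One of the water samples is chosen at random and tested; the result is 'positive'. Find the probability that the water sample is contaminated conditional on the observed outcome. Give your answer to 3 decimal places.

P(H | E) ≈ 0.088

Let H be the event that the water sample is contaminated. P(H) = 0.023, so P(¬H) = 0.977. With E the 'positive' result, P(E|H) = 0.724 and P(E|¬H) = 0.176.
P(E) = 0.724·0.023 + 0.176·0.977 = 0.016652 + 0.17195 = 0.18860.
By Bayes' theorem, P(H|E) = 0.016652 / 0.18860 = 0.088.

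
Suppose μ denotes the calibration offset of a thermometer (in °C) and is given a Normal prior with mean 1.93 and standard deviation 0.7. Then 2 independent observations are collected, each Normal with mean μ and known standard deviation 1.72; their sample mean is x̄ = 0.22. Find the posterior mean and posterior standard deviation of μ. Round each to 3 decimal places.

With known σ, the Normal prior is conjugate. Weight on the data is w = (n/σ²)/(n/σ² + 1/τ₀²) = 0.676041/(0.676041+2.04082) = 0.24883.
Posterior mean = w·x̄ + (1−w)·μ₀ = 0.24883·0.22 + 0.75117·1.93 = 1.504. Posterior variance = 1/(0.676041+2.04082) = 0.368072, so SD = 0.607.

Posterior mean ≈ 1.504; posterior SD ≈ 0.607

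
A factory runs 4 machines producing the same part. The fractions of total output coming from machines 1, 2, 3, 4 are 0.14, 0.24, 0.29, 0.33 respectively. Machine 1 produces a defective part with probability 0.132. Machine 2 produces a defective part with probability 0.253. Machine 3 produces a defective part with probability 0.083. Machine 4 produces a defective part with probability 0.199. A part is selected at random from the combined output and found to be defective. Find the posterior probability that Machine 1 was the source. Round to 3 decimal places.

Posterior probability ≈ 0.109

Tabulate prior·likelihood by source: [1] prior 0.14, lik 0.132, product 0.01848; [2] prior 0.24, lik 0.253, product 0.06072; [3] prior 0.29, lik 0.083, product 0.02407; [4] prior 0.33, lik 0.199, product 0.06567.
Normalizing constant = 0.16894; the posterior for Machine 1 is its product over the sum, 0.01848/0.16894 = 0.109.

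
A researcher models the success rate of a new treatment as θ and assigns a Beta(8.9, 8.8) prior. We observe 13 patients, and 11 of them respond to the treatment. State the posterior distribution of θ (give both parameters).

The binomial likelihood is conjugate to the Beta prior: with 11 successes and 2 failures, the posterior is Beta(8.9+11, 8.8+2) = Beta(19.9, 10.8).

Posterior: Beta(19.9, 10.8)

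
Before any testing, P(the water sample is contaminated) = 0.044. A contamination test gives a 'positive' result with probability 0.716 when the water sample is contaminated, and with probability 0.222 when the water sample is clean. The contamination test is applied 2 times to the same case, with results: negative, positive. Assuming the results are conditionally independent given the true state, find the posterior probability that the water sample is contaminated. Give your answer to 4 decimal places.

With H the event that the water sample is contaminated, the joint likelihood of the observed sequence is P(data|H) = 0.284·0.716 = 0.20334 and P(data|¬H) = 0.778·0.222 = 0.17272.
Bayes: P(H|data) = 0.044·0.20334 / (0.044·0.20334 + 0.956·0.17272) = 0.0089471/0.17406 = 0.0514.

Posterior P(H) ≈ 0.0514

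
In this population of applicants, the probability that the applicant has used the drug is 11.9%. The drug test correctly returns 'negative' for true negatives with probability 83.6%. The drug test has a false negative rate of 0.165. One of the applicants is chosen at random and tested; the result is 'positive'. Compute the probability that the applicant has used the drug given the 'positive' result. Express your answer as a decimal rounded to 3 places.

Let H be the event that the applicant has used the drug. P(H) = 0.119, so P(¬H) = 0.881. With E the 'positive' result, P(E|H) = 0.835 and P(E|¬H) = 0.164.
P(E) = 0.835·0.119 + 0.164·0.881 = 0.099365 + 0.14448 = 0.24385.
By Bayes' theorem, P(H|E) = 0.099365 / 0.24385 = 0.407.

P(H | E) ≈ 0.407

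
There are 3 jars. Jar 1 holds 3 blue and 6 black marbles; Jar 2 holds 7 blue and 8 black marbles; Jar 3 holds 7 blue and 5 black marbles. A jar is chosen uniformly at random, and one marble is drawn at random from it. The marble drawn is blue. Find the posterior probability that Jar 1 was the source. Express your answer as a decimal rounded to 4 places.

Posterior probability ≈ 0.2410

P(blue|Jar 1) = 0.3333; P(blue|Jar 2) = 0.4667; P(blue|Jar 3) = 0.5833.
Prior × likelihood for each source: 0.333333·0.3333=0.1111, 0.333333·0.4667=0.1556, 0.333333·0.5833=0.1944. Summing gives P(blue) = 0.46111.
P(Jar 1 | blue) = 0.1111 / 0.46111 = 0.2410.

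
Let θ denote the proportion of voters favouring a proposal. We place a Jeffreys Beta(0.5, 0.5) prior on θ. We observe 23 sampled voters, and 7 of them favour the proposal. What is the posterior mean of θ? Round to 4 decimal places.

Posterior mean ≈ 0.3125

Observing 7 successes and 16 failures updates Beta(0.5, 0.5) by adding the success and failure counts to the two shape parameters: α = 0.5+7 = 7.5, β = 0.5+16 = 16.5.
E[θ | data] = 7.5/(7.5+16.5) = 0.3125.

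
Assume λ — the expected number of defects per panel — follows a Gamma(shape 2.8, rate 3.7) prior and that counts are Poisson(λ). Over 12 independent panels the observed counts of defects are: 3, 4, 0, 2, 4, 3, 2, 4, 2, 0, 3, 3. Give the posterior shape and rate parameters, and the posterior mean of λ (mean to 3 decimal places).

Posterior: Gamma(shape=32.8, rate=15.7); mean ≈ 2.089

The Poisson likelihood adds the total count to the shape and the number of exposure periods to the rate. Here ∑xᵢ = 30 and n = 12, so shape 2.8→32.8 and rate 3.7→15.7.
E[λ | data] = 32.8/15.7 = 2.089.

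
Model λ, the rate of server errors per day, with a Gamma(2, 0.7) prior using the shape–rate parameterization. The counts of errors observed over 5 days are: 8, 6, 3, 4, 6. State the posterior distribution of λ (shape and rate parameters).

Posterior: Gamma(shape=29, rate=5.7)

The Poisson likelihood adds the total count to the shape and the number of exposure periods to the rate. Here ∑xᵢ = 27 and n = 5, so shape 2→29 and rate 0.7→5.7.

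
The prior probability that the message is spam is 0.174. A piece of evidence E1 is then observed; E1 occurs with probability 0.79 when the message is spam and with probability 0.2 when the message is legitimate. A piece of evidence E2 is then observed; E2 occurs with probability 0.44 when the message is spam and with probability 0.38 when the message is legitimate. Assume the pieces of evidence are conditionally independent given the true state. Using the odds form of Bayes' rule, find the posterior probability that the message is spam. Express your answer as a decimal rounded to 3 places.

Posterior probability ≈ 0.491

Prior odds = 0.174/(1−0.174) = 0.21065. In log-odds, ln(0.21065) = -1.5575.
Add log likelihood ratios: ln(3.9500) + ln(1.1579) = 1.5203.
Posterior log-odds = -0.037220, so posterior odds = exp(-0.037220) = 0.96346. Converting, P(H|E) = 0.96346/1.9635 = 0.491.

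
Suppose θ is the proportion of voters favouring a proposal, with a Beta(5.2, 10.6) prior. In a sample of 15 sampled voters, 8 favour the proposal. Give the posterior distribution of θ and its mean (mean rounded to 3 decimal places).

Posterior: Beta(13.2, 17.6); mean ≈ 0.429

Observing 8 successes and 7 failures updates Beta(5.2, 10.6) by adding the success and failure counts to the two shape parameters: α = 5.2+8 = 13.2, β = 10.6+7 = 17.6.
Posterior mean = α/(α+β) = 13.2/30.8 = 0.429.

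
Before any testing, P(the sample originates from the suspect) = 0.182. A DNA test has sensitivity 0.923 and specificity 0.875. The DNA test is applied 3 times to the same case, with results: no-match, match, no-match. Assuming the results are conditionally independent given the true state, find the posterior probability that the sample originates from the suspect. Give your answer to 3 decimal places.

Posterior P(H) ≈ 0.013

Let H be the event that the sample originates from the suspect; start with P(H) = 0.182. P('match'|H) = 0.923, P('match'|¬H) = 0.125.
Update on result 1 ('no-match'): P(H) ← 0.077·0.1820 / (0.077·0.1820 + 0.875·0.8180) = 0.014014/0.72976 = 0.0192.
Update on result 2 ('match'): P(H) ← 0.923·0.0192 / (0.923·0.0192 + 0.125·0.9808) = 0.017725/0.14032 = 0.1263.
Update on result 3 ('no-match'): P(H) ← 0.077·0.1263 / (0.077·0.1263 + 0.875·0.8737) = 0.0097261/0.77420 = 0.0126.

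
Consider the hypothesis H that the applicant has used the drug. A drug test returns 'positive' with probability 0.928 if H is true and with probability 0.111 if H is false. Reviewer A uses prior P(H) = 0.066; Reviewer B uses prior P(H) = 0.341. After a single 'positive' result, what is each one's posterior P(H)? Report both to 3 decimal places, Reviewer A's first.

The likelihood ratio for a 'positive' result is 0.928/0.111 = 8.3604.
Reviewer A: prior odds 0.066/0.934 = 0.070664; posterior odds 0.59077; posterior probability 0.371.
Reviewer B: prior odds 0.341/0.659 = 0.51745; posterior odds 4.3261; posterior probability 0.812.

Reviewer A: 0.371; Reviewer B: 0.812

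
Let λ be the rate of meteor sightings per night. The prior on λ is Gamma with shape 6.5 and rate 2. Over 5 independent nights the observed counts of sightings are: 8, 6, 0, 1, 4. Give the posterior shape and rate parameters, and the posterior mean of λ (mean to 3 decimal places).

Total count ∑xᵢ = 19 over n = 5 nights.
Gamma is conjugate to the Poisson likelihood: posterior is Gamma(shape = 6.5+19 = 25.5, rate = 2+5 = 7).
E[λ | data] = 25.5/7 = 3.643.

Posterior: Gamma(shape=25.5, rate=7); mean ≈ 3.643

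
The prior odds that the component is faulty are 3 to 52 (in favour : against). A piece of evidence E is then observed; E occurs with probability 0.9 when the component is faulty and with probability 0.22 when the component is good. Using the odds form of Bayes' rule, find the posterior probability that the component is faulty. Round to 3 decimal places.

Prior odds = 3/52 = 0.057692. In log-odds, ln(0.057692) = -2.8526.
Add log likelihood ratio: ln(4.0909) = 1.4088.
Posterior log-odds = -1.4439, so posterior odds = exp(-1.4439) = 0.23601. Converting, P(H|E) = 0.23601/1.2360 = 0.191.

Posterior probability ≈ 0.191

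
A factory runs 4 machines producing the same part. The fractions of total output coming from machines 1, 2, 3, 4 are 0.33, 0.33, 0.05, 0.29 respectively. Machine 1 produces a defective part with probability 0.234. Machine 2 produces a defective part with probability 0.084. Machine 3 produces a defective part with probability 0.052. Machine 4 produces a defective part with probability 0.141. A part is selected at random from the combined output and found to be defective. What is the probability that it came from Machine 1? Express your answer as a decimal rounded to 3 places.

P(defective|M1) = 0.234; P(defective|M2) = 0.084; P(defective|M3) = 0.052; P(defective|M4) = 0.141.
Prior × likelihood for each source: 0.33·0.234=0.07722, 0.33·0.084=0.02772, 0.05·0.052=0.002600, 0.29·0.141=0.04089. Summing gives P(defective) = 0.14843.
P(Machine 1 | defective) = 0.07722 / 0.14843 = 0.520.

Posterior probability ≈ 0.520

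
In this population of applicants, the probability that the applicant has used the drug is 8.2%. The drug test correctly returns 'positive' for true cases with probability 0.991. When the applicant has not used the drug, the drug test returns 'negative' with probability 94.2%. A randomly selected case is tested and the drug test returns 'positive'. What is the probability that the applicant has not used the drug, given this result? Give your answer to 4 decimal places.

P(¬H | E) ≈ 0.3958

Let H be the event that the applicant has used the drug. P(H) = 0.082, so P(¬H) = 0.918. With E the 'positive' result, P(E|H) = 0.991 and P(E|¬H) = 0.058.
P(E) = 0.991·0.082 + 0.058·0.918 = 0.081262 + 0.053244 = 0.13451.
By Bayes' theorem, P(H|E) = 0.081262 / 0.13451 = 0.6042. Hence P(¬H|E) = 1 − 0.6042 = 0.3958.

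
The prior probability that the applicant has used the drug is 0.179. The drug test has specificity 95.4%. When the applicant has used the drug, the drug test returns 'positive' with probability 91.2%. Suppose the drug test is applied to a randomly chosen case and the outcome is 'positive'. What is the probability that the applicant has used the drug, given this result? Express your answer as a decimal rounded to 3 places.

Write H for 'the applicant has used the drug'. Prior odds H:¬H = 0.179/0.821 = 0.21803. For the 'positive' outcome, the likelihood ratio is 0.912/0.046 = 19.826.
Posterior odds = 0.21803 × 19.826 = 4.3226, so P(H|E) = 4.3226/(1+4.3226) = 0.812.

P(H | E) ≈ 0.812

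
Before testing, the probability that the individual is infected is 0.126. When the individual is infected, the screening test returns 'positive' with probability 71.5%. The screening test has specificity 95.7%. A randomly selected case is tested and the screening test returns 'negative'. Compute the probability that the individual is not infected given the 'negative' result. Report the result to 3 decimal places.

P(¬H | E) ≈ 0.959

Write H for 'the individual is infected'. Prior odds H:¬H = 0.126/0.874 = 0.14416. For the 'negative' outcome, the likelihood ratio is 0.285/0.957 = 0.29781.
Posterior odds = 0.14416 × 0.29781 = 0.042933, so P(H|E) = 0.042933/(1+0.042933) = 0.041. Then P(¬H|E) = 1 − 0.041 = 0.959.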